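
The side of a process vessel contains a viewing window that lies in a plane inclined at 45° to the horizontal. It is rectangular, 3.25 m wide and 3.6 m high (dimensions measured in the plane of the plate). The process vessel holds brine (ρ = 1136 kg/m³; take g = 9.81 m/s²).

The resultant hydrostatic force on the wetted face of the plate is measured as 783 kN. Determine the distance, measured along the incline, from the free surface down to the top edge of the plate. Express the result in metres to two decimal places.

y_top ≈ 6.69 m

γ = ρg = 1136 × 9.81 / 1000 = 11.14416 kN/m³.
A = 3.25 × 3.6 = 11.7 m².
From F = γ·h_c·A, the centroid depth is h_c = 783/(11.14416 × 11.7) = 6.00522 m.
Let θ = 45° be the plate's angle to the horizontal; measure y along the incline from where the plane meets the free surface. Vertical depth h = y·sinθ with sinθ = 0.707107.
Along the incline, y_c = h_c/sinθ = 6.00522/0.707107 = 8.49266 m.
The centroid lies 3.6/2 = 1.8 m below the top edge, so the top edge sits at y_top = 8.49266 − 1.8 = 6.69266 m along the incline.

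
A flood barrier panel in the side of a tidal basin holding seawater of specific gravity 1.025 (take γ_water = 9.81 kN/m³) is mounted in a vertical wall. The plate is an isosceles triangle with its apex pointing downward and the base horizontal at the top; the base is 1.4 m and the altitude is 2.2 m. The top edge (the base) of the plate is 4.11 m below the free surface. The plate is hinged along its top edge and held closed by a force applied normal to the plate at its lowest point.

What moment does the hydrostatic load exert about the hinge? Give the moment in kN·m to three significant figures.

M ≈ 59.2 kN·m

γ = 1.025 × 9.81 = 10.05525 kN/m³.
With the apex down, the centroid sits h/3 = 2.2/3 = 0.733333 m below the base (the top edge), so the centroid depth is h_c = 4.11 + 0.733333 = 4.84333 m.
A = ½ × 1.4 × 2.2 = 1.54 m².
Resultant F = γ·h_c·A = 10.05525 × 4.84333 × 1.54 = 74.9994 kN.
I_c = b·h³/36 = 1.4 × 2.2³/36 = 0.414089 m⁴.
Centre of pressure: y_p = y_c + I_c/(y_c·A) = 4.84333 + 0.414089/(4.84333 × 1.54) = 4.84333 + 0.0555174 = 4.89885 m along the plane.
The resultant acts 0.733333 + 0.0555174 = 0.78885 m (along the plate) below the hinge at the top edge, so the moment about the hinge is M = F × 0.78885 = 74.9994 × 0.78885 = 59.1633 kN·m.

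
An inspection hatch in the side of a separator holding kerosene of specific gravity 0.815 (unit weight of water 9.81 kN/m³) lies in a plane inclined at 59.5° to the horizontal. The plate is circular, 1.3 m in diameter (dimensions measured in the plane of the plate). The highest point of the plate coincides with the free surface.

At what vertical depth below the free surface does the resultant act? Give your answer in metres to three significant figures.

h_p = 0.700 m

γ = 0.815 × 9.81 = 7.99515 kN/m³.
Let θ = 59.5° be the plate's angle to the horizontal; measure y along the incline from where the plane meets the free surface. Vertical depth h = y·sinθ with sinθ = 0.861629.
The centroid is at the centre, 0.65 m below the top of the plate, so y_c = 0.65 m and h_c = 0.65 × 0.861629 = 0.560059 m.
A = π(0.65)² = 1.32732 m².
Resultant F = γ·h_c·A = 7.99515 × 0.560059 × 1.32732 = 5.94341 kN.
I_c = πr⁴/4 = π × 0.65⁴/4 = 0.140198 m⁴.
Centre of pressure: y_p = y_c + I_c/(y_c·A) = 0.65 + 0.140198/(0.65 × 1.32732) = 0.65 + 0.1625 = 0.8125 m along the plane.
Vertically, h_p = y_p·sinθ = 0.8125 × 0.861629 = 0.700074 m.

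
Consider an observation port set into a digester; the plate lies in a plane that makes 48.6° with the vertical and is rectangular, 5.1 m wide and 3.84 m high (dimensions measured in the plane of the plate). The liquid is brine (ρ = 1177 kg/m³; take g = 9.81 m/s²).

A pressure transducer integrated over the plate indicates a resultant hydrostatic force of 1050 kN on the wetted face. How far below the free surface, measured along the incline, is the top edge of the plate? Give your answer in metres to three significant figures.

γ = ρg = 1177 × 9.81 / 1000 = 11.54637 kN/m³.
A = 5.1 × 3.84 = 19.584 m².
From F = γ·h_c·A, the centroid depth is h_c = 1050/(11.54637 × 19.584) = 4.64347 m.
The plate makes 48.6° with the vertical, i.e. θ = 90° − 48.6° = 41.4° to the horizontal. Measuring y along the incline from the free-surface line, vertical depth h = y·sinθ with sinθ = 0.661312.
Along the incline, y_c = h_c/sinθ = 4.64347/0.661312 = 7.0216 m.
The centroid lies 3.84/2 = 1.92 m below the top edge, so the top edge sits at y_top = 7.0216 − 1.92 = 5.1016 m along the incline.

y_top ≈ 5.10 m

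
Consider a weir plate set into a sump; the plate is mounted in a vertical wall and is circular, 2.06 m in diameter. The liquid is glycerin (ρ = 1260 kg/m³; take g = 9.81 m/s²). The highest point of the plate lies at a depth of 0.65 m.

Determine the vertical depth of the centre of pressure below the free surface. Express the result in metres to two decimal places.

h_p = 1.84 m

γ = ρg = 1260 × 9.81 / 1000 = 12.3606 kN/m³.
The centroid is at the centre, 1.03 m below the top of the plate, so the centroid depth is h_c = 0.65 + 1.03 = 1.68 m.
A = π(1.03)² = 3.33292 m².
Resultant F = γ·h_c·A = 12.3606 × 1.68 × 3.33292 = 69.2108 kN.
I_c = πr⁴/4 = π × 1.03⁴/4 = 0.883973 m⁴.
Centre of pressure: y_p = y_c + I_c/(y_c·A) = 1.68 + 0.883973/(1.68 × 3.33292) = 1.68 + 0.157872 = 1.83787 m along the plane.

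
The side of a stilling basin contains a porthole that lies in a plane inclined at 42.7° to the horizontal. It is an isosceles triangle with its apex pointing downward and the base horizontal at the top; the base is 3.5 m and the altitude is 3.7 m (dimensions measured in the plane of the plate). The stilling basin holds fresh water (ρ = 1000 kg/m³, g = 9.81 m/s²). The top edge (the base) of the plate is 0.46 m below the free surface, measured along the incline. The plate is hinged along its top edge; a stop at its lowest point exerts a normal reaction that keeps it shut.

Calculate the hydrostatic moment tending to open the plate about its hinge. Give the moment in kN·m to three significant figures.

γ = ρg = 1000 × 9.81 = 9810 N/m³ = 9.81 kN/m³.
Let θ = 42.7° be the plate's angle to the horizontal; measure y along the incline from where the plane meets the free surface. Vertical depth h = y·sinθ with sinθ = 0.678160.
With the apex down, the centroid sits h/3 = 3.7/3 = 1.23333 m below the base (the top edge), so y_c = 0.46 + 1.23333 = 1.69333 m and h_c = 1.69333 × 0.678160 = 1.14835 m.
A = ½ × 3.5 × 3.7 = 6.475 m².
Resultant F = γ·h_c·A = 9.81 × 1.14835 × 6.475 = 72.9429 kN.
I_c = b·h³/36 = 3.5 × 3.7³/36 = 4.9246 m⁴.
Centre of pressure: y_p = y_c + I_c/(y_c·A) = 1.69333 + 4.9246/(1.69333 × 6.475) = 1.69333 + 0.449148 = 2.14248 m along the plane.
The resultant acts 1.23333 + 0.449148 = 1.68248 m (along the plate) below the hinge at the top edge, so the moment about the hinge is M = F × 1.68248 = 72.9429 × 1.68248 = 122.725 kN·m.

M ≈ 123 kN·m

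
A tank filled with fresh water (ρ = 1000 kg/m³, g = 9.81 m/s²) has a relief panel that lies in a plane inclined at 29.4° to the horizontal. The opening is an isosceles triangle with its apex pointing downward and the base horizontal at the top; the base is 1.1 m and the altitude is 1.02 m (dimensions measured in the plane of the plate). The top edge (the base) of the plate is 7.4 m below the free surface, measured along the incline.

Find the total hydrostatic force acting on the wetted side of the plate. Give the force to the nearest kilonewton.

F ≈ 21 kN

γ = ρg = 1000 × 9.81 = 9810 N/m³ = 9.81 kN/m³.
Let θ = 29.4° be the plate's angle to the horizontal; measure y along the incline from where the plane meets the free surface. Vertical depth h = y·sinθ with sinθ = 0.490904.
With the apex down, the centroid sits h/3 = 1.02/3 = 0.34 m below the base (the top edge), so y_c = 7.4 + 0.34 = 7.74 m and h_c = 7.74 × 0.490904 = 3.7996 m.
A = ½ × 1.1 × 1.02 = 0.561 m².
Resultant F = γ·h_c·A = 9.81 × 3.7996 × 0.561 = 20.9108 kN.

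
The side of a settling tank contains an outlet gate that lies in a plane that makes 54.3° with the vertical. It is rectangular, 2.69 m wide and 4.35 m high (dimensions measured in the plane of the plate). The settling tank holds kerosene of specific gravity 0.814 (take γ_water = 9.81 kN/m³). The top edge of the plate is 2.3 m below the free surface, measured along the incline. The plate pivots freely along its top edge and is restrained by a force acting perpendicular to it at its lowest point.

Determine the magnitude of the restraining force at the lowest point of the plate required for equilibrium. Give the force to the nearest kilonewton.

γ = 0.814 × 9.81 = 7.98534 kN/m³.
The plate makes 54.3° with the vertical, i.e. θ = 90° − 54.3° = 35.7° to the horizontal. Measuring y along the incline from the free-surface line, vertical depth h = y·sinθ with sinθ = 0.583541.
The centroid lies 4.35/2 = 2.175 m below the top edge, so y_c = 2.3 + 2.175 = 4.475 m and h_c = 4.475 × 0.583541 = 2.61135 m.
A = 2.69 × 4.35 = 11.7015 m².
Resultant F = γ·h_c·A = 7.98534 × 2.61135 × 11.7015 = 244.006 kN.
I_c = b·h³/12 = 2.69 × 4.35³/12 = 18.4518 m⁴.
Centre of pressure: y_p = y_c + I_c/(y_c·A) = 4.475 + 18.4518/(4.475 × 11.7015) = 4.475 + 0.352374 = 4.82737 m along the plane.
The resultant acts 2.175 + 0.352374 = 2.52737 m (along the plate) below the hinge at the top edge, so the moment about the hinge is M = F × 2.52737 = 244.006 × 2.52737 = 616.693 kN·m.
A normal force at the bottom, 4.35 m from the hinge, must supply this moment: P = 616.693/4.35 = 141.769 kN.

P ≈ 142 kN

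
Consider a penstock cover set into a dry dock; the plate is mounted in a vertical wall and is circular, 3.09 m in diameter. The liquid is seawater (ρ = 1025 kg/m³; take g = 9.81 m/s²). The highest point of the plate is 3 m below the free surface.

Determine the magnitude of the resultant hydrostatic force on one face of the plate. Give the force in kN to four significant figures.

F ≈ 342.7 kN

γ = ρg = 1025 × 9.81 / 1000 = 10.05525 kN/m³.
The centroid is at the centre, 1.545 m below the top of the plate, so the centroid depth is h_c = 3 + 1.545 = 4.545 m.
A = π(1.545)² = 7.49906 m².
Resultant F = γ·h_c·A = 10.05525 × 4.545 × 7.49906 = 342.715 kN.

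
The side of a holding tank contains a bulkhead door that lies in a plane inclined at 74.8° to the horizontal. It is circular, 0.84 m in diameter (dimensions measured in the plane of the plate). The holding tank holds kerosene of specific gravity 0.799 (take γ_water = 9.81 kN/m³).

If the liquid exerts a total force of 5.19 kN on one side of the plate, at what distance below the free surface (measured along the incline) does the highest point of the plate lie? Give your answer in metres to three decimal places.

γ = 0.799 × 9.81 = 7.83819 kN/m³.
A = π(0.42)² = 0.554177 m².
From F = γ·h_c·A, the centroid depth is h_c = 5.19/(7.83819 × 0.554177) = 1.19482 m.
Let θ = 74.8° be the plate's angle to the horizontal; measure y along the incline from where the plane meets the free surface. Vertical depth h = y·sinθ with sinθ = 0.965016.
Along the incline, y_c = h_c/sinθ = 1.19482/0.965016 = 1.23813 m.
The centroid is at the centre, 0.42 m below the top of the plate, so the highest point sits at y_top = 1.23813 − 0.42 = 0.81813 m along the incline.

y_top ≈ 0.818 m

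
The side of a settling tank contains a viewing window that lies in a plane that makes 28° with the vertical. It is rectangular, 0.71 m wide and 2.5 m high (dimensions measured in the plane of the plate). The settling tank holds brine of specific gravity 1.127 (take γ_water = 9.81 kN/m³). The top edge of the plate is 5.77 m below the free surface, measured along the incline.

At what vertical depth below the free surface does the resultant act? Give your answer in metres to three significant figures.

γ = 1.127 × 9.81 = 11.05587 kN/m³.
The plate makes 28° with the vertical, i.e. θ = 90° − 28° = 62° to the horizontal. Measuring y along the incline from the free-surface line, vertical depth h = y·sinθ with sinθ = 0.882948.
The centroid lies 2.5/2 = 1.25 m below the top edge, so y_c = 5.77 + 1.25 = 7.02 m and h_c = 7.02 × 0.882948 = 6.19829 m.
A = 0.71 × 2.5 = 1.775 m².
Resultant F = γ·h_c·A = 11.05587 × 6.19829 × 1.775 = 121.636 kN.
I_c = b·h³/12 = 0.71 × 2.5³/12 = 0.924479 m⁴.
Centre of pressure: y_p = y_c + I_c/(y_c·A) = 7.02 + 0.924479/(7.02 × 1.775) = 7.02 + 0.0741928 = 7.09419 m along the plane.
Vertically, h_p = y_p·sinθ = 7.09419 × 0.882948 = 6.2638 m.

h_p = 6.26 m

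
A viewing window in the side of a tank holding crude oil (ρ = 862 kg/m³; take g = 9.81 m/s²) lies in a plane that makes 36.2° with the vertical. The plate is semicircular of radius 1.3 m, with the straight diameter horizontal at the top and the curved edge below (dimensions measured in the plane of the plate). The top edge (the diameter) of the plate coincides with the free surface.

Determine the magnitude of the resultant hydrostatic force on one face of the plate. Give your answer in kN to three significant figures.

γ = ρg = 862 × 9.81 / 1000 = 8.45622 kN/m³.
The plate makes 36.2° with the vertical, i.e. θ = 90° − 36.2° = 53.8° to the horizontal. Measuring y along the incline from the free-surface line, vertical depth h = y·sinθ with sinθ = 0.806960.
The centroid of a semicircle lies 4r/(3π) = 0.551737 m from the diameter, here below the top edge, so y_c = 0.551737 m and h_c = 0.551737 × 0.806960 = 0.44523 m.
A = πr²/2 = π × 1.3²/2 = 2.65465 m².
Resultant F = γ·h_c·A = 8.45622 × 0.44523 × 2.65465 = 9.99466 kN.

F ≈ 9.99 kN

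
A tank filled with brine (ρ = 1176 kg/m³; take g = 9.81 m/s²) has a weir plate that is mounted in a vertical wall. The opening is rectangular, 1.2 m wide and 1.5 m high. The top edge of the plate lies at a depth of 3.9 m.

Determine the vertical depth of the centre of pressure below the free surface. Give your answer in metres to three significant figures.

γ = ρg = 1176 × 9.81 / 1000 = 11.53656 kN/m³.
The centroid lies 1.5/2 = 0.75 m below the top edge, so the centroid depth is h_c = 3.9 + 0.75 = 4.65 m.
A = 1.2 × 1.5 = 1.8 m².
Resultant F = γ·h_c·A = 11.53656 × 4.65 × 1.8 = 96.561 kN.
I_c = b·h³/12 = 1.2 × 1.5³/12 = 0.3375 m⁴.
Centre of pressure: y_p = y_c + I_c/(y_c·A) = 4.65 + 0.3375/(4.65 × 1.8) = 4.65 + 0.0403226 = 4.69032 m along the plane.

h_p = 4.69 m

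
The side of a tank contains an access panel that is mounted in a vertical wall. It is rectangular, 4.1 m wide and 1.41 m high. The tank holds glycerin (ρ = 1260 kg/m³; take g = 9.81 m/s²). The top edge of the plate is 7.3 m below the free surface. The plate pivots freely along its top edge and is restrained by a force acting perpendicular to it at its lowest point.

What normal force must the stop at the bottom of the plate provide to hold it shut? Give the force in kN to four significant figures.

P ≈ 294.4 kN

γ = ρg = 1260 × 9.81 / 1000 = 12.3606 kN/m³.
The centroid lies 1.41/2 = 0.705 m below the top edge, so the centroid depth is h_c = 7.3 + 0.705 = 8.005 m.
A = 4.1 × 1.41 = 5.781 m².
Resultant F = γ·h_c·A = 12.3606 × 8.005 × 5.781 = 572.01 kN.
I_c = b·h³/12 = 4.1 × 1.41³/12 = 0.957767 m⁴.
Centre of pressure: y_p = y_c + I_c/(y_c·A) = 8.005 + 0.957767/(8.005 × 5.781) = 8.005 + 0.0206964 = 8.0257 m along the plane.
The resultant acts 0.705 + 0.0206964 = 0.725696 m (along the plate) below the hinge at the top edge, so the moment about the hinge is M = F × 0.725696 = 572.01 × 0.725696 = 415.105 kN·m.
A normal force at the bottom, 1.41 m from the hinge, must supply this moment: P = 415.105/1.41 = 294.401 kN.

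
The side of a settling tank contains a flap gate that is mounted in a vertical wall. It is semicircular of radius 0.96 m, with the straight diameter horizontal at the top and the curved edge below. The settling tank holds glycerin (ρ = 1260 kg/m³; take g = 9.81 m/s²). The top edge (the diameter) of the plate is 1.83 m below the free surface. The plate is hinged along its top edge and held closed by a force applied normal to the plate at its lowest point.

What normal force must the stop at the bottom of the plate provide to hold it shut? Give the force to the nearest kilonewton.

γ = ρg = 1260 × 9.81 / 1000 = 12.3606 kN/m³.
The centroid of a semicircle lies 4r/(3π) = 0.407437 m from the diameter, here below the top edge, so the centroid depth is h_c = 1.83 + 0.407437 = 2.23744 m.
A = πr²/2 = π × 0.96²/2 = 1.44765 m².
Resultant F = γ·h_c·A = 12.3606 × 2.23744 × 1.44765 = 40.0364 kN.
I_c = (π/8 − 8/(9π))·r⁴ = 0.109757 × 0.96⁴ = 0.0932217 m⁴.
Centre of pressure: y_p = y_c + I_c/(y_c·A) = 2.23744 + 0.0932217/(2.23744 × 1.44765) = 2.23744 + 0.0287807 = 2.26622 m along the plane.
The resultant acts 0.407437 + 0.0287807 = 0.436218 m (along the plate) below the hinge at the top edge, so the moment about the hinge is M = F × 0.436218 = 40.0364 × 0.436218 = 17.4646 kN·m.
A normal force at the bottom, 0.96 m from the hinge, must supply this moment: P = 17.4646/0.96 = 18.1923 kN.

P ≈ 18 kN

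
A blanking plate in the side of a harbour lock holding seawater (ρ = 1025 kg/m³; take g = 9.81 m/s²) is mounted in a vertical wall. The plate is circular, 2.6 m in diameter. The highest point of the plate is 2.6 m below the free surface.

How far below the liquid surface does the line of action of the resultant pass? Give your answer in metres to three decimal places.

γ = ρg = 1025 × 9.81 / 1000 = 10.05525 kN/m³.
The centroid is at the centre, 1.3 m below the top of the plate, so the centroid depth is h_c = 2.6 + 1.3 = 3.9 m.
A = π(1.3)² = 5.30929 m².
Resultant F = γ·h_c·A = 10.05525 × 3.9 × 5.30929 = 208.206 kN.
I_c = πr⁴/4 = π × 1.3⁴/4 = 2.24318 m⁴.
Centre of pressure: y_p = y_c + I_c/(y_c·A) = 3.9 + 2.24318/(3.9 × 5.30929) = 3.9 + 0.108334 = 4.00833 m along the plane.

h_p = 4.008 m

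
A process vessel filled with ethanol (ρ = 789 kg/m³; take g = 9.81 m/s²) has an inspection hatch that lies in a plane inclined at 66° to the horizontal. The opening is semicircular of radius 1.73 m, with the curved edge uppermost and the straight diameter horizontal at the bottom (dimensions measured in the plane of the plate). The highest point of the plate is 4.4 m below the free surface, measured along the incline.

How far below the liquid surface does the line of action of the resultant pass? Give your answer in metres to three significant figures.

h_p = 4.96 m

γ = ρg = 789 × 9.81 / 1000 = 7.74009 kN/m³.
Let θ = 66° be the plate's angle to the horizontal; measure y along the incline from where the plane meets the free surface. Vertical depth h = y·sinθ with sinθ = 0.913545.
The centroid lies 4r/(3π) = 0.734235 m above the diameter, so r − 4r/(3π) = 1.73 − 0.734235 = 0.995765 m below the topmost point, so y_c = 4.4 + 0.995765 = 5.39577 m and h_c = 5.39577 × 0.913545 = 4.92928 m.
A = πr²/2 = π × 1.73²/2 = 4.70124 m².
Resultant F = γ·h_c·A = 7.74009 × 4.92928 × 4.70124 = 179.367 kN.
I_c = (π/8 − 8/(9π))·r⁴ = 0.109757 × 1.73⁴ = 0.983143 m⁴.
Centre of pressure: y_p = y_c + I_c/(y_c·A) = 5.39577 + 0.983143/(5.39577 × 4.70124) = 5.39577 + 0.0387571 = 5.43453 m along the plane.
Vertically, h_p = y_p·sinθ = 5.43453 × 0.913545 = 4.96469 m.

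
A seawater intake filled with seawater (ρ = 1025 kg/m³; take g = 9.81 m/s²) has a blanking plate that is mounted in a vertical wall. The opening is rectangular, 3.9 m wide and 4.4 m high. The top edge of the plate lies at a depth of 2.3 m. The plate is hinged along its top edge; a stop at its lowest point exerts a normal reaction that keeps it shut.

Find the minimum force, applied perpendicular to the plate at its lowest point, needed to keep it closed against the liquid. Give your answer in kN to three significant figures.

P ≈ 452 kN

γ = ρg = 1025 × 9.81 / 1000 = 10.05525 kN/m³.
The centroid lies 4.4/2 = 2.2 m below the top edge, so the centroid depth is h_c = 2.3 + 2.2 = 4.5 m.
A = 3.9 × 4.4 = 17.16 m².
Resultant F = γ·h_c·A = 10.05525 × 4.5 × 17.16 = 776.466 kN.
I_c = b·h³/12 = 3.9 × 4.4³/12 = 27.6848 m⁴.
Centre of pressure: y_p = y_c + I_c/(y_c·A) = 4.5 + 27.6848/(4.5 × 17.16) = 4.5 + 0.358519 = 4.85852 m along the plane.
The resultant acts 2.2 + 0.358519 = 2.55852 m (along the plate) below the hinge at the top edge, so the moment about the hinge is M = F × 2.55852 = 776.466 × 2.55852 = 1986.6 kN·m.
A normal force at the bottom, 4.4 m from the hinge, must supply this moment: P = 1986.6/4.4 = 451.5 kN.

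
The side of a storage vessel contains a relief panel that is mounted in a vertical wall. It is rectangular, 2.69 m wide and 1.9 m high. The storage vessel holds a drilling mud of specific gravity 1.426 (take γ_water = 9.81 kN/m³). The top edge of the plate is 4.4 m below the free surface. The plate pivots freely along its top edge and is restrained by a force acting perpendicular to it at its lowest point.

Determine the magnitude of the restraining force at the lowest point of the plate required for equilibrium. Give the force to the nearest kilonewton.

γ = 1.426 × 9.81 = 13.98906 kN/m³.
The centroid lies 1.9/2 = 0.95 m below the top edge, so the centroid depth is h_c = 4.4 + 0.95 = 5.35 m.
A = 2.69 × 1.9 = 5.111 m².
Resultant F = γ·h_c·A = 13.98906 × 5.35 × 5.111 = 382.515 kN.
I_c = b·h³/12 = 2.69 × 1.9³/12 = 1.53756 m⁴.
Centre of pressure: y_p = y_c + I_c/(y_c·A) = 5.35 + 1.53756/(5.35 × 5.111) = 5.35 + 0.0562306 = 5.40623 m along the plane.
The resultant acts 0.95 + 0.0562306 = 1.00623 m (along the plate) below the hinge at the top edge, so the moment about the hinge is M = F × 1.00623 = 382.515 × 1.00623 = 384.898 kN·m.
A normal force at the bottom, 1.9 m from the hinge, must supply this moment: P = 384.898/1.9 = 202.578 kN.

P ≈ 203 kN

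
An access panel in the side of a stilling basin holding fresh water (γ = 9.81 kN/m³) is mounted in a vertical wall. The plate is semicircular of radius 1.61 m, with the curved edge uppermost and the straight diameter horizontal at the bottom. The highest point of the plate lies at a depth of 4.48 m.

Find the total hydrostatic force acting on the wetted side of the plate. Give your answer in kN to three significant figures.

γ = 9.81 kN/m³.
The centroid lies 4r/(3π) = 0.683305 m above the diameter, so r − 4r/(3π) = 1.61 − 0.683305 = 0.926695 m below the topmost point, so the centroid depth is h_c = 4.48 + 0.926695 = 5.4067 m.
A = πr²/2 = π × 1.61²/2 = 4.07166 m².
Resultant F = γ·h_c·A = 9.81 × 5.4067 × 4.07166 = 215.96 kN.

F ≈ 216 kN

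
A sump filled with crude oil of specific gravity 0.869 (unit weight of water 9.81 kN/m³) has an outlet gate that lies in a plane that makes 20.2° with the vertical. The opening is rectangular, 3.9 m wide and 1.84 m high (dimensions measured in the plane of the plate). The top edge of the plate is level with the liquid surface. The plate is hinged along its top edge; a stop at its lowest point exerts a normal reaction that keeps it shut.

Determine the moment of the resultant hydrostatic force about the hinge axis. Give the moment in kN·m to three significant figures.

M ≈ 64.8 kN·m

γ = 0.869 × 9.81 = 8.52489 kN/m³.
The plate makes 20.2° with the vertical, i.e. θ = 90° − 20.2° = 69.8° to the horizontal. Measuring y along the incline from the free-surface line, vertical depth h = y·sinθ with sinθ = 0.938493.
The centroid lies 1.84/2 = 0.92 m below the top edge, so y_c = 0.92 m and h_c = 0.92 × 0.938493 = 0.863414 m.
A = 3.9 × 1.84 = 7.176 m².
Resultant F = γ·h_c·A = 8.52489 × 0.863414 × 7.176 = 52.819 kN.
I_c = b·h³/12 = 3.9 × 1.84³/12 = 2.02459 m⁴.
Centre of pressure: y_p = y_c + I_c/(y_c·A) = 0.92 + 2.02459/(0.92 × 7.176) = 0.92 + 0.306667 = 1.22667 m along the plane.
The resultant acts 0.92 + 0.306667 = 1.22667 m (along the plate) below the hinge at the top edge, so the moment about the hinge is M = F × 1.22667 = 52.819 × 1.22667 = 64.7915 kN·m.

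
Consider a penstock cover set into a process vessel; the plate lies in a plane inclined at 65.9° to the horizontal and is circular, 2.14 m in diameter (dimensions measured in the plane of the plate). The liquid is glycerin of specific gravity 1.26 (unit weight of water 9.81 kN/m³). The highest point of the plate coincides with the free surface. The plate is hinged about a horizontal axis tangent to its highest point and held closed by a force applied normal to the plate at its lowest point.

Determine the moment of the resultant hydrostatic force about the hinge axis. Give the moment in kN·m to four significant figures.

M ≈ 58.08 kN·m

γ = 1.26 × 9.81 = 12.3606 kN/m³.
Let θ = 65.9° be the plate's angle to the horizontal; measure y along the incline from where the plane meets the free surface. Vertical depth h = y·sinθ with sinθ = 0.912834.
The centroid is at the centre, 1.07 m below the top of the plate, so y_c = 1.07 m and h_c = 1.07 × 0.912834 = 0.976732 m.
A = π(1.07)² = 3.59681 m².
Resultant F = γ·h_c·A = 12.3606 × 0.976732 × 3.59681 = 43.4243 kN.
I_c = πr⁴/4 = π × 1.07⁴/4 = 1.0295 m⁴.
Centre of pressure: y_p = y_c + I_c/(y_c·A) = 1.07 + 1.0295/(1.07 × 3.59681) = 1.07 + 0.267501 = 1.3375 m along the plane.
The resultant acts 1.07 + 0.267501 = 1.3375 m (along the plate) below the hinge at the top edge, so the moment about the hinge is M = F × 1.3375 = 43.4243 × 1.3375 = 58.08 kN·m.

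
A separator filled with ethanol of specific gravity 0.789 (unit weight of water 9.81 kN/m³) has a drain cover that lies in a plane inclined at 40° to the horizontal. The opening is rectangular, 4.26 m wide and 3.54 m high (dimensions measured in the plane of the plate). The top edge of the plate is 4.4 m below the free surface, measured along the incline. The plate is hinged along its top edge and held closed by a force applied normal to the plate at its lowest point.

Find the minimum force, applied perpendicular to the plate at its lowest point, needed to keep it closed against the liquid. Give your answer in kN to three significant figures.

P ≈ 254 kN

γ = 0.789 × 9.81 = 7.74009 kN/m³.
Let θ = 40° be the plate's angle to the horizontal; measure y along the incline from where the plane meets the free surface. Vertical depth h = y·sinθ with sinθ = 0.642788.
The centroid lies 3.54/2 = 1.77 m below the top edge, so y_c = 4.4 + 1.77 = 6.17 m and h_c = 6.17 × 0.642788 = 3.966 m.
A = 4.26 × 3.54 = 15.0804 m².
Resultant F = γ·h_c·A = 7.74009 × 3.966 × 15.0804 = 462.926 kN.
I_c = b·h³/12 = 4.26 × 3.54³/12 = 15.7485 m⁴.
Centre of pressure: y_p = y_c + I_c/(y_c·A) = 6.17 + 15.7485/(6.17 × 15.0804) = 6.17 + 0.169255 = 6.33925 m along the plane.
The resultant acts 1.77 + 0.169255 = 1.93925 m (along the plate) below the hinge at the top edge, so the moment about the hinge is M = F × 1.93925 = 462.926 × 1.93925 = 897.729 kN·m.
A normal force at the bottom, 3.54 m from the hinge, must supply this moment: P = 897.729/3.54 = 253.596 kN.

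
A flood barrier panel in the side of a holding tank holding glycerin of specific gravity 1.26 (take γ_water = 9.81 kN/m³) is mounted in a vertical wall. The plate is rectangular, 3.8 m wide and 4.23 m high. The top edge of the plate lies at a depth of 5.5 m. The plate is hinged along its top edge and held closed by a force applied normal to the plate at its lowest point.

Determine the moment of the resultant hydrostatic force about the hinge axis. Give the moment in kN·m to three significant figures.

M ≈ 3500 kN·m

γ = 1.26 × 9.81 = 12.3606 kN/m³.
The centroid lies 4.23/2 = 2.115 m below the top edge, so the centroid depth is h_c = 5.5 + 2.115 = 7.615 m.
A = 3.8 × 4.23 = 16.074 m².
Resultant F = γ·h_c·A = 12.3606 × 7.615 × 16.074 = 1512.98 kN.
I_c = b·h³/12 = 3.8 × 4.23³/12 = 23.9675 m⁴.
Centre of pressure: y_p = y_c + I_c/(y_c·A) = 7.615 + 23.9675/(7.615 × 16.074) = 7.615 + 0.195807 = 7.81081 m along the plane.
The resultant acts 2.115 + 0.195807 = 2.31081 m (along the plate) below the hinge at the top edge, so the moment about the hinge is M = F × 2.31081 = 1512.98 × 2.31081 = 3496.21 kN·m.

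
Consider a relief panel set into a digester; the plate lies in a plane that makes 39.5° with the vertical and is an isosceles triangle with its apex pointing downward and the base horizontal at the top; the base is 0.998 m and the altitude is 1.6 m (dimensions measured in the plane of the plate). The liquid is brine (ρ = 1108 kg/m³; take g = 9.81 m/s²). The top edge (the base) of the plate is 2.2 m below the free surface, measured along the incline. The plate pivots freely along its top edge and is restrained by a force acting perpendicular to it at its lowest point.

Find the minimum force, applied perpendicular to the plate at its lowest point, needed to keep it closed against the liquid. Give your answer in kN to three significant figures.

γ = ρg = 1108 × 9.81 / 1000 = 10.86948 kN/m³.
The plate makes 39.5° with the vertical, i.e. θ = 90° − 39.5° = 50.5° to the horizontal. Measuring y along the incline from the free-surface line, vertical depth h = y·sinθ with sinθ = 0.771625.
With the apex down, the centroid sits h/3 = 1.6/3 = 0.533333 m below the base (the top edge), so y_c = 2.2 + 0.533333 = 2.73333 m and h_c = 2.73333 × 0.771625 = 2.10911 m.
A = ½ × 0.998 × 1.6 = 0.7984 m².
Resultant F = γ·h_c·A = 10.86948 × 2.10911 × 0.7984 = 18.3033 kN.
I_c = b·h³/36 = 0.998 × 1.6³/36 = 0.11355 m⁴.
Centre of pressure: y_p = y_c + I_c/(y_c·A) = 2.73333 + 0.11355/(2.73333 × 0.7984) = 2.73333 + 0.0520325 = 2.78536 m along the plane.
The resultant acts 0.533333 + 0.0520325 = 0.585365 m (along the plate) below the hinge at the top edge, so the moment about the hinge is M = F × 0.585365 = 18.3033 × 0.585365 = 10.7141 kN·m.
A normal force at the bottom, 1.6 m from the hinge, must supply this moment: P = 10.7141/1.6 = 6.69631 kN.

P ≈ 6.70 kN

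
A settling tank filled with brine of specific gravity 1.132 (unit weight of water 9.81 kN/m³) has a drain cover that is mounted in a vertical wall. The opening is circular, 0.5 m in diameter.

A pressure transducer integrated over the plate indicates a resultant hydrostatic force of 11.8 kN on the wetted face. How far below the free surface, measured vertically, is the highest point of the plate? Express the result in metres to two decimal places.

d_top ≈ 5.16 m

γ = 1.132 × 9.81 = 11.10492 kN/m³.
A = π(0.25)² = 0.19635 m².
From F = γ·h_c·A, the centroid depth is h_c = 11.8/(11.10492 × 0.19635) = 5.41172 m.
The centroid is at the centre, 0.25 m below the top of the plate, so the highest point sits at h_top = 5.41172 − 0.25 = 5.16172 m below the surface.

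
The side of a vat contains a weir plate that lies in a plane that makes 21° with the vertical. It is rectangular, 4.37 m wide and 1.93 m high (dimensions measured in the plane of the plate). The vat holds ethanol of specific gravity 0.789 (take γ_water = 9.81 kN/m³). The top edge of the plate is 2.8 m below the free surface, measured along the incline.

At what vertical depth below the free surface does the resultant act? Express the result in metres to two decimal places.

γ = 0.789 × 9.81 = 7.74009 kN/m³.
The plate makes 21° with the vertical, i.e. θ = 90° − 21° = 69° to the horizontal. Measuring y along the incline from the free-surface line, vertical depth h = y·sinθ with sinθ = 0.933580.
The centroid lies 1.93/2 = 0.965 m below the top edge, so y_c = 2.8 + 0.965 = 3.765 m and h_c = 3.765 × 0.933580 = 3.51493 m.
A = 4.37 × 1.93 = 8.4341 m².
Resultant F = γ·h_c·A = 7.74009 × 3.51493 × 8.4341 = 229.457 kN.
I_c = b·h³/12 = 4.37 × 1.93³/12 = 2.61801 m⁴.
Centre of pressure: y_p = y_c + I_c/(y_c·A) = 3.765 + 2.61801/(3.765 × 8.4341) = 3.765 + 0.0824456 = 3.84745 m along the plane.
Vertically, h_p = y_p·sinθ = 3.84745 × 0.933580 = 3.5919 m.

h_p = 3.59 m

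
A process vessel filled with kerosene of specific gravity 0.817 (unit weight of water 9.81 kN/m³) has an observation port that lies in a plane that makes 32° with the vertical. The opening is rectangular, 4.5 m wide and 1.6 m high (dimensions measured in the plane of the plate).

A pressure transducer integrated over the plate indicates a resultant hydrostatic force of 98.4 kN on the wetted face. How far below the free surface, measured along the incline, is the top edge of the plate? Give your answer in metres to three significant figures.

γ = 0.817 × 9.81 = 8.01477 kN/m³.
A = 4.5 × 1.6 = 7.2 m².
From F = γ·h_c·A, the centroid depth is h_c = 98.4/(8.01477 × 7.2) = 1.70519 m.
The plate makes 32° with the vertical, i.e. θ = 90° − 32° = 58° to the horizontal. Measuring y along the incline from the free-surface line, vertical depth h = y·sinθ with sinθ = 0.848048.
Along the incline, y_c = h_c/sinθ = 1.70519/0.848048 = 2.01072 m.
The centroid lies 1.6/2 = 0.8 m below the top edge, so the top edge sits at y_top = 2.01072 − 0.8 = 1.21072 m along the incline.

y_top ≈ 1.21 m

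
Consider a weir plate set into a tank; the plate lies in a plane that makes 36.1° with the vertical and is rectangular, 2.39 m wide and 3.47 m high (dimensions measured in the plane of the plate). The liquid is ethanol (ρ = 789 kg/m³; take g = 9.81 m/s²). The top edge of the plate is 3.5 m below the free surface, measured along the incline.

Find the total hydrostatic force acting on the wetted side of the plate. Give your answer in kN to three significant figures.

F ≈ 272 kN

γ = ρg = 789 × 9.81 / 1000 = 7.74009 kN/m³.
The plate makes 36.1° with the vertical, i.e. θ = 90° − 36.1° = 53.9° to the horizontal. Measuring y along the incline from the free-surface line, vertical depth h = y·sinθ with sinθ = 0.807990.
The centroid lies 3.47/2 = 1.735 m below the top edge, so y_c = 3.5 + 1.735 = 5.235 m and h_c = 5.235 × 0.807990 = 4.22983 m.
A = 2.39 × 3.47 = 8.2933 m².
Resultant F = γ·h_c·A = 7.74009 × 4.22983 × 8.2933 = 271.517 kN.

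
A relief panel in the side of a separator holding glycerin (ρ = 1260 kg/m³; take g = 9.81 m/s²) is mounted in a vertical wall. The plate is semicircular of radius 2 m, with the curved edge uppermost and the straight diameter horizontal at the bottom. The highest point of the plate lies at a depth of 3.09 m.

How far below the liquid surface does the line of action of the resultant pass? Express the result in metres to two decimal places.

h_p = 4.31 m

γ = ρg = 1260 × 9.81 / 1000 = 12.3606 kN/m³.
The centroid lies 4r/(3π) = 0.848826 m above the diameter, so r − 4r/(3π) = 2 − 0.848826 = 1.15117 m below the topmost point, so the centroid depth is h_c = 3.09 + 1.15117 = 4.24117 m.
A = πr²/2 = π × 2²/2 = 6.28319 m².
Resultant F = γ·h_c·A = 12.3606 × 4.24117 × 6.28319 = 329.386 kN.
I_c = (π/8 − 8/(9π))·r⁴ = 0.109757 × 2⁴ = 1.75611 m⁴.
Centre of pressure: y_p = y_c + I_c/(y_c·A) = 4.24117 + 1.75611/(4.24117 × 6.28319) = 4.24117 + 0.0659001 = 4.30707 m along the plane.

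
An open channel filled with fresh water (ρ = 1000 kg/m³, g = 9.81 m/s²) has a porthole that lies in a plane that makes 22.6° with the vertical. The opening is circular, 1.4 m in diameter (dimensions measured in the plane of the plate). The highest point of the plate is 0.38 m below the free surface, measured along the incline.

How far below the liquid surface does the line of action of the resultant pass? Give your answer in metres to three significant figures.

h_p = 1.10 m

γ = ρg = 1000 × 9.81 = 9810 N/m³ = 9.81 kN/m³.
The plate makes 22.6° with the vertical, i.e. θ = 90° − 22.6° = 67.4° to the horizontal. Measuring y along the incline from the free-surface line, vertical depth h = y·sinθ with sinθ = 0.923210.
The centroid is at the centre, 0.7 m below the top of the plate, so y_c = 0.38 + 0.7 = 1.08 m and h_c = 1.08 × 0.923210 = 0.997067 m.
A = π(0.7)² = 1.53938 m².
Resultant F = γ·h_c·A = 9.81 × 0.997067 × 1.53938 = 15.057 kN.
I_c = πr⁴/4 = π × 0.7⁴/4 = 0.188574 m⁴.
Centre of pressure: y_p = y_c + I_c/(y_c·A) = 1.08 + 0.188574/(1.08 × 1.53938) = 1.08 + 0.113426 = 1.19343 m along the plane.
Vertically, h_p = y_p·sinθ = 1.19343 × 0.923210 = 1.10179 m.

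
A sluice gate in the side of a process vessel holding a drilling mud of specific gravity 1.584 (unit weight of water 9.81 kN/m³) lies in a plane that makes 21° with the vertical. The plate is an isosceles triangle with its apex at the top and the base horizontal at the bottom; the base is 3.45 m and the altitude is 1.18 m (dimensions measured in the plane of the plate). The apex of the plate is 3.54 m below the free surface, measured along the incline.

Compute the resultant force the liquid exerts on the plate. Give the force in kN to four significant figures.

F ≈ 127.8 kN

γ = 1.584 × 9.81 = 15.53904 kN/m³.
The plate makes 21° with the vertical, i.e. θ = 90° − 21° = 69° to the horizontal. Measuring y along the incline from the free-surface line, vertical depth h = y·sinθ with sinθ = 0.933580.
With the apex up, the centroid sits 2h/3 = 2 × 1.18/3 = 0.786667 m below the apex, so y_c = 3.54 + 0.786667 = 4.32667 m and h_c = 4.32667 × 0.933580 = 4.03929 m.
A = ½ × 3.45 × 1.18 = 2.0355 m².
Resultant F = γ·h_c·A = 15.53904 × 4.03929 × 2.0355 = 127.762 kN.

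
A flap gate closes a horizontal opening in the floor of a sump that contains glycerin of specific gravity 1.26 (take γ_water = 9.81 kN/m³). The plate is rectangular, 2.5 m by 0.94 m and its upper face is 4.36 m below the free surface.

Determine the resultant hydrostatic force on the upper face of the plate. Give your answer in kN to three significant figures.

γ = 1.26 × 9.81 = 12.3606 kN/m³.
The plate is horizontal, so pressure is uniform at p = γ·h = 12.3606 × 4.36 = 53.8922 kN/m².
A = 2.5 × 0.94 = 2.35 m².
F = p·A = 53.8922 × 2.35 = 126.647 kN.

F ≈ 127 kN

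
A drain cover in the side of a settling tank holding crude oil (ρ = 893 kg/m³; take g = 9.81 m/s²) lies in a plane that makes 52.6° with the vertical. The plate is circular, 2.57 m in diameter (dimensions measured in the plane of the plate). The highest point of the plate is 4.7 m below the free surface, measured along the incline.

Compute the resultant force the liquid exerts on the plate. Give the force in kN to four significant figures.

γ = ρg = 893 × 9.81 / 1000 = 8.76033 kN/m³.
The plate makes 52.6° with the vertical, i.e. θ = 90° − 52.6° = 37.4° to the horizontal. Measuring y along the incline from the free-surface line, vertical depth h = y·sinθ with sinθ = 0.607376.
The centroid is at the centre, 1.285 m below the top of the plate, so y_c = 4.7 + 1.285 = 5.985 m and h_c = 5.985 × 0.607376 = 3.63515 m.
A = π(1.285)² = 5.18748 m².
Resultant F = γ·h_c·A = 8.76033 × 3.63515 × 5.18748 = 165.196 kN.

F ≈ 165.2 kN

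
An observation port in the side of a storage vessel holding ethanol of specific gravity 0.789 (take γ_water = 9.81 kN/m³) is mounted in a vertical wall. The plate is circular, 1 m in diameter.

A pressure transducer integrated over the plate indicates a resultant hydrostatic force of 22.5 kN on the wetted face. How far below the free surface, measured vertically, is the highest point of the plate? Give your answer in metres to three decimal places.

γ = 0.789 × 9.81 = 7.74009 kN/m³.
A = π(0.5)² = 0.785398 m².
From F = γ·h_c·A, the centroid depth is h_c = 22.5/(7.74009 × 0.785398) = 3.70124 m.
The centroid is at the centre, 0.5 m below the top of the plate, so the highest point sits at h_top = 3.70124 − 0.5 = 3.20124 m below the surface.

d_top ≈ 3.201 m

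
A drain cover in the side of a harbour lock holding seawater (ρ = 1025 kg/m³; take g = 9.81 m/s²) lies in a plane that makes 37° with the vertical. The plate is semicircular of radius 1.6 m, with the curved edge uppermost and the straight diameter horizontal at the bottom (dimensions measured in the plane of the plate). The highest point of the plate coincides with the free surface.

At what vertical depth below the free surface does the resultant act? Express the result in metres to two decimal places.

h_p = 0.89 m

γ = ρg = 1025 × 9.81 / 1000 = 10.05525 kN/m³.
The plate makes 37° with the vertical, i.e. θ = 90° − 37° = 53° to the horizontal. Measuring y along the incline from the free-surface line, vertical depth h = y·sinθ with sinθ = 0.798636.
The centroid lies 4r/(3π) = 0.679061 m above the diameter, so r − 4r/(3π) = 1.6 − 0.679061 = 0.920939 m below the topmost point, so y_c = 0.920939 m and h_c = 0.920939 × 0.798636 = 0.735495 m.
A = πr²/2 = π × 1.6²/2 = 4.02124 m².
Resultant F = γ·h_c·A = 10.05525 × 0.735495 × 4.02124 = 29.7394 kN.
I_c = (π/8 − 8/(9π))·r⁴ = 0.109757 × 1.6⁴ = 0.719303 m⁴.
Centre of pressure: y_p = y_c + I_c/(y_c·A) = 0.920939 + 0.719303/(0.920939 × 4.02124) = 0.920939 + 0.194232 = 1.11517 m along the plane.
Vertically, h_p = y_p·sinθ = 1.11517 × 0.798636 = 0.890615 m.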